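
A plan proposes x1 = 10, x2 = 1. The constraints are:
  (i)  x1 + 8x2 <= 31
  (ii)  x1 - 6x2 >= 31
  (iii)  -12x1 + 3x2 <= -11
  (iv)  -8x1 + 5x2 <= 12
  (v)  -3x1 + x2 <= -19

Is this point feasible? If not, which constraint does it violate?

Constraint (ii): x1 - 6x2 = 4, which is not ≥ 31. All other constraints are satisfied.

not feasible — violates (ii)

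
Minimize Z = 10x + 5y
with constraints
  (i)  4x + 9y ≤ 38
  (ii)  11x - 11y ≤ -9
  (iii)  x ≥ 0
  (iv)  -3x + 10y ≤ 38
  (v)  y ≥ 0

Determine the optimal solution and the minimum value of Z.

x = 0, y = 9/11, minimum Z = 45/11

Feasible corners and Z = 10x + 5y:
  (337/143, 454/143) → Z = 5640/143
  (38/67, 266/67) → Z = 1710/67
  (0, 9/11) → Z = 45/11
  (0, 19/5) → Z = 19

The optimum lies where 11x - 11y = -9 and x = 0.
Solving simultaneously gives x = 0, y = 9/11.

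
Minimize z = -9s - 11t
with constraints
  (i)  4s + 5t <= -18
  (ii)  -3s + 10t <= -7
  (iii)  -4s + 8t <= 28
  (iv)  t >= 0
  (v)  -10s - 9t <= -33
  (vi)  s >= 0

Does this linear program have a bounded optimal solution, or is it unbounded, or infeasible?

The boundaries 4s + 5t = -18 and -10s - 9t = -33 meet at (327/14, -156/7), but that point violates t ≥ 0. Every candidate vertex is excluded by some other constraint, so the feasible region is empty.

infeasible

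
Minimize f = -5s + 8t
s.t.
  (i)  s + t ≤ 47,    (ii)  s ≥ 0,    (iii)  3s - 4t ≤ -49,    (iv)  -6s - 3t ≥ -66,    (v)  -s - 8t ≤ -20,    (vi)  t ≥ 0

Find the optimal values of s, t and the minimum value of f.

Extreme points and f = -5s + 8t:
  (0, 49/4) → f = 98
  (0, 22) → f = 176
  (39/11, 164/11) → f = 1117/11

The binding constraints are s = 0 and 3s - 4t = -49.
Solving simultaneously gives s = 0, t = 49/4.

s = 0, t = 49/4, minimum f = 98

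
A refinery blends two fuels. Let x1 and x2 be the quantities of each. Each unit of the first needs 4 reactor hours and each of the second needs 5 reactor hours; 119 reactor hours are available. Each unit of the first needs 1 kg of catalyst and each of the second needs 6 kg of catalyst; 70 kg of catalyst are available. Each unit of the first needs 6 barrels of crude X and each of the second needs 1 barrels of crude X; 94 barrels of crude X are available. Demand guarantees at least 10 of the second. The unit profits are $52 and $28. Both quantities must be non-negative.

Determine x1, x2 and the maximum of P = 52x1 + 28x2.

x1 = 10, x2 = 10, maximum P = 800

Extreme points and P = 52x1 + 28x2:
  (0, 35/3) → P = 980/3
  (0, 10) → P = 280
  (10, 10) → P = 800

The binding constraints are x1 + 6x2 = 70 and x2 = 10.
Solving simultaneously gives x1 = 10, x2 = 10.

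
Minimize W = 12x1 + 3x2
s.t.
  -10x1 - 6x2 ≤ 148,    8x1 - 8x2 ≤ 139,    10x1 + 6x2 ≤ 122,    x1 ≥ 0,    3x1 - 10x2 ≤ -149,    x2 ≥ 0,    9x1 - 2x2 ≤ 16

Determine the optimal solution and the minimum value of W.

Corner points and W = 12x1 + 3x2:
  (0, 61/3) → W = 61
  (163/59, 928/59) → W = 4740/59
  (0, 149/10) → W = 447/10

The optimum lies where x1 = 0 and 3x1 - 10x2 = -149.
Solving simultaneously gives x1 = 0, x2 = 149/10.

x1 = 0, x2 = 149/10, minimum W = 447/10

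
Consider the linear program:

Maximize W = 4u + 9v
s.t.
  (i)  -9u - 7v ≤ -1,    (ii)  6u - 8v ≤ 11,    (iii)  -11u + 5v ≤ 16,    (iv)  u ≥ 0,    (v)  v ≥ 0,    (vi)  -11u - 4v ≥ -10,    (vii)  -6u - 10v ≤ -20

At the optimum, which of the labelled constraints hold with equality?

(iv) and (vi)

Corner points and W = 4u + 9v:
  (0, 5/2) → W = 45/2
  (0, 2) → W = 18
  (10/43, 80/43) → W = 760/43

The maximum is at (0, 5/2). Substituting into each constraint, equality holds for (iv) and (vi); the remaining constraints have slack.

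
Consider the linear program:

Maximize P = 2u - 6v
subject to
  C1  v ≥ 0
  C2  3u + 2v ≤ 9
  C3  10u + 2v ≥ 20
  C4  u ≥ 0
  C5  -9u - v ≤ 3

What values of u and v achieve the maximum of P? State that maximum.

Corner points and P = 2u - 6v:
  (3, 0) → P = 6
  (2, 0) → P = 4
  (11/7, 15/7) → P = -68/7

The optimum lies where v = 0 and 3u + 2v = 9.
Solving simultaneously gives u = 3, v = 0.

u = 3, v = 0, maximum P = 6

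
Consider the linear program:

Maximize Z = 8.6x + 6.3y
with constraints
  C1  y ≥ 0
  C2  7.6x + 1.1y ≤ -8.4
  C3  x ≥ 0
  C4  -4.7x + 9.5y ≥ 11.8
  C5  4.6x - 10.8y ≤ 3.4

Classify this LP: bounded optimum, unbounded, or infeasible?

The boundaries y = 0 and -4.7x + 9.5y = 11.8 meet at (-118/47, 0), but that point violates x ≥ 0. Every candidate vertex is excluded by some other constraint, so the feasible region is empty.

infeasible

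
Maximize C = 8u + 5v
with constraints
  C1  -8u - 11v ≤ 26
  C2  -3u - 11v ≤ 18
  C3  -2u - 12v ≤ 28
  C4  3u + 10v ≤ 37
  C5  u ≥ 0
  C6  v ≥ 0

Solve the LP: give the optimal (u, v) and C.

u = 37/3, v = 0, maximum C = 296/3

Feasible corners and C = 8u + 5v:
  (0, 37/10) → C = 37/2
  (37/3, 0) → C = 296/3
  (0, 0) → C = 0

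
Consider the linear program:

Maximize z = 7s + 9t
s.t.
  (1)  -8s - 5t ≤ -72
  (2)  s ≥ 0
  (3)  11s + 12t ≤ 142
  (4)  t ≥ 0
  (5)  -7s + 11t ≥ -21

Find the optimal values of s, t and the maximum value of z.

s = 154/41, t = 344/41, maximum z = 4174/41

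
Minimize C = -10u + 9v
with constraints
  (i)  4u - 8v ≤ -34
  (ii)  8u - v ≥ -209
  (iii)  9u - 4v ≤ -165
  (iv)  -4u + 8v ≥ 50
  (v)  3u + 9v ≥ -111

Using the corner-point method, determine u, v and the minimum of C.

u = -20, v = -15/4, minimum C = 665/4

Corner points and C = -10u + 9v:
  (-664/25, -87/25) → C = 5857/25
  (-20, -15/4) → C = 665/4
  (-223/10, -49/10) → C = 1789/10
The feasible region is unbounded (it extends along (4, 9), (1, 8)), but C strictly increases along every unbounded feasible direction, so there is no improving ray and the minimum is attained at a vertex.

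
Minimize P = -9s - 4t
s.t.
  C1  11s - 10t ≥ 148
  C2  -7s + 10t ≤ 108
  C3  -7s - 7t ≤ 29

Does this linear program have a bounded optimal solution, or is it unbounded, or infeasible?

unbounded

From the feasible point (64, 278/5), moving in the direction (10, 7) keeps every constraint satisfied while P decreases without bound.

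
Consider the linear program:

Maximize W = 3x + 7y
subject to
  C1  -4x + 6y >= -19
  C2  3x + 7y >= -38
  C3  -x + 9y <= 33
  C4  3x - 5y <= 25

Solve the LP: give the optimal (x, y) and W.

x = 123/10, y = 151/30, maximum W = 1082/15

Extreme points and W = 3x + 7y:
  (-95/46, -209/46) → W = -38
  (123/10, 151/30) → W = 1082/15
  (-573/34, 61/34) → W = -38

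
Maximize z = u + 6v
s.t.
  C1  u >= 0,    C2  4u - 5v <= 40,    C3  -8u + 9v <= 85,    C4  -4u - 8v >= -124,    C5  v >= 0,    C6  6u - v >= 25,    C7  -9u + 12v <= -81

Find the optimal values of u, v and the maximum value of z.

u = 89/5, v = 33/5, maximum z = 287/5

At the optimal vertex, -4u - 8v = -124 and -9u + 12v = -81.
Solving simultaneously gives u = 89/5, v = 33/5.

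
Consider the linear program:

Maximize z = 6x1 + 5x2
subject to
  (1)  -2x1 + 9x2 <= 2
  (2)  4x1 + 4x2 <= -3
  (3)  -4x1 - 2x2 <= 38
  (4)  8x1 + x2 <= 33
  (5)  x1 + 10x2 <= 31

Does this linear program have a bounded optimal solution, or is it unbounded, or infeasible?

Corner points and z = 6x1 + 5x2:
  (-35/44, 1/22) → z = -50/11
  (-173/20, -17/10) → z = -302/5
  (135/28, -39/7) → z = 15/14
  (26/3, -109/3) → z = -389/3
The feasible region has finitely many vertices and no improving ray; the maximum is 15/14 at (135/28, -39/7).

bounded optimum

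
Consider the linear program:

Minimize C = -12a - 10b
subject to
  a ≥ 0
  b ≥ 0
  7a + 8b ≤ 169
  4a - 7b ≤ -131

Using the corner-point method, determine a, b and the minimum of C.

Extreme points and C = -12a - 10b:
  (0, 169/8) → C = -845/4
  (0, 131/7) → C = -1310/7
  (5/3, 59/3) → C = -650/3

a = 5/3, b = 59/3, minimum C = -650/3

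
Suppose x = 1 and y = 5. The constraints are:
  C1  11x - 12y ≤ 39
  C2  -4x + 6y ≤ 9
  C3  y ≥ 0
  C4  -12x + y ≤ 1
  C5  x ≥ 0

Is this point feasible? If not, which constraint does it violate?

not feasible — violates C2

Constraint C2: -4x + 6y = 26, which is not ≤ 9. All other constraints are satisfied.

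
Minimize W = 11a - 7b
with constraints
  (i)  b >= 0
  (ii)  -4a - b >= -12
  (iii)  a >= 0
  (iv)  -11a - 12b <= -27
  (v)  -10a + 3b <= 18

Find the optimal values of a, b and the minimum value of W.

Corner points and W = 11a - 7b:
  (3, 0) → W = 33
  (27/11, 0) → W = 27
  (9/11, 96/11) → W = -573/11
  (0, 9/4) → W = -63/4
  (0, 6) → W = -42

The binding constraints are -4a - b = -12 and -10a + 3b = 18.
Solving simultaneously gives a = 9/11, b = 96/11.

a = 9/11, b = 96/11, minimum W = -573/11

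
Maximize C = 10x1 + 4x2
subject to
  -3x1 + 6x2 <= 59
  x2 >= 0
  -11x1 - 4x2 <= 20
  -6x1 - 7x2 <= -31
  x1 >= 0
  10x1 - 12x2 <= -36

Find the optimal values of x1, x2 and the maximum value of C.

x1 = 41/2, x2 = 241/12, maximum C = 856/3

Vertices and C = 10x1 + 4x2:
  (0, 59/6) → C = 118/3
  (41/2, 241/12) → C = 856/3
  (0, 31/7) → C = 124/7
  (60/71, 263/71) → C = 1652/71

The optimum lies where -3x1 + 6x2 = 59 and 10x1 - 12x2 = -36.
Solving simultaneously gives x1 = 41/2, x2 = 241/12.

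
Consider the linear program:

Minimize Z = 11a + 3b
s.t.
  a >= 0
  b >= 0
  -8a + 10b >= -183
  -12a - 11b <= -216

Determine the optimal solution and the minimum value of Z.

a = 0, b = 216/11, minimum Z = 648/11

Vertices and Z = 11a + 3b:
  (0, 216/11) → Z = 648/11
  (183/8, 0) → Z = 2013/8
  (18, 0) → Z = 198
The feasible region is unbounded (it extends along (0, 1), (5, 4)), but Z strictly increases along every unbounded feasible direction, so there is no improving ray and the minimum is attained at a vertex.

At the optimal vertex, a = 0 and -12a - 11b = -216.
Solving simultaneously gives a = 0, b = 216/11.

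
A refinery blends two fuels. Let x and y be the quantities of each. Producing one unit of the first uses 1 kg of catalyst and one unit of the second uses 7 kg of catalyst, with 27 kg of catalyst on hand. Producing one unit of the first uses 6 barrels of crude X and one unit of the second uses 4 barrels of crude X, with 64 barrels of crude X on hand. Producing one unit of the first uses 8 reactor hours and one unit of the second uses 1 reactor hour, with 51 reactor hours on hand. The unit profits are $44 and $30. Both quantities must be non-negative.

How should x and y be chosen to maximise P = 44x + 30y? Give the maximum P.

x = 6, y = 3, maximum P = 354

Corner points and P = 44x + 30y:
  (0, 0) → P = 0
  (0, 27/7) → P = 810/7
  (51/8, 0) → P = 561/2
  (6, 3) → P = 354

At the optimal vertex, x + 7y = 27 and 8x + y = 51.
Solving simultaneously gives x = 6, y = 3.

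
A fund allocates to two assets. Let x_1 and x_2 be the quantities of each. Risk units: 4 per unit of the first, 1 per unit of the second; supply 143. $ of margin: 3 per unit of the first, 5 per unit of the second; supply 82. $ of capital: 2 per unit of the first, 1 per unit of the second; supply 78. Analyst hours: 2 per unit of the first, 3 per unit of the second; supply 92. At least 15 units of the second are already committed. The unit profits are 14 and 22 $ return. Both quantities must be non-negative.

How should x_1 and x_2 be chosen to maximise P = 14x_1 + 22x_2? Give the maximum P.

x_1 = 7/3, x_2 = 15, maximum P = 1088/3

Extreme points and P = 14x_1 + 22x_2:
  (0, 82/5) → P = 1804/5
  (0, 15) → P = 330
  (7/3, 15) → P = 1088/3

At the optimal vertex, 3x_1 + 5x_2 = 82 and x_2 = 15.
Solving simultaneously gives x_1 = 7/3, x_2 = 15.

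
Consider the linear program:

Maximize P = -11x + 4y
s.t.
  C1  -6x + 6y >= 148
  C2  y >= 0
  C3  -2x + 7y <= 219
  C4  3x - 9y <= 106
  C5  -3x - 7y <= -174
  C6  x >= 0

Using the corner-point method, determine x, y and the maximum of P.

x = 0, y = 219/7, maximum P = 876/7

Corner points and P = -11x + 4y:
  (139/15, 509/15) → P = 169/5
  (2/15, 124/5) → P = 1466/15
  (0, 219/7) → P = 876/7
  (0, 174/7) → P = 696/7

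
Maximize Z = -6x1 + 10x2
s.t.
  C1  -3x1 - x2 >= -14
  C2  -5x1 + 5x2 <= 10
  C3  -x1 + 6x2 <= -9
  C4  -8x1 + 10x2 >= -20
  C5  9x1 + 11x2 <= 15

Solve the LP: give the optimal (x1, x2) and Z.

x1 = -21/5, x2 = -11/5, maximum Z = 16/5

Feasible corners and Z = -6x1 + 10x2:
  (-21/5, -11/5) → Z = 16/5
  (-20, -18) → Z = -60
  (15/19, -26/19) → Z = -350/19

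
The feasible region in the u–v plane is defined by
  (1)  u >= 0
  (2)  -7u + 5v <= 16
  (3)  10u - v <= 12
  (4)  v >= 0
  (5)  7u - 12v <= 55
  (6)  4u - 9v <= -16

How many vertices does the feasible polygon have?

Pairwise boundary intersections that survive every other constraint:
  (0, 16/5)
  (0, 16/9)
  (76/43, 244/43)
  (62/43, 104/43)

4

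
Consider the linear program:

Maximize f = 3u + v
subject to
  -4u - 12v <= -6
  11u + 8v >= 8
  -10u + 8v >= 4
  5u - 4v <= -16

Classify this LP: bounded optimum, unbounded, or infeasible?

From the feasible point (-8/7, 18/7), moving in the direction (8, 10) keeps every constraint satisfied while f increases without bound.

unbounded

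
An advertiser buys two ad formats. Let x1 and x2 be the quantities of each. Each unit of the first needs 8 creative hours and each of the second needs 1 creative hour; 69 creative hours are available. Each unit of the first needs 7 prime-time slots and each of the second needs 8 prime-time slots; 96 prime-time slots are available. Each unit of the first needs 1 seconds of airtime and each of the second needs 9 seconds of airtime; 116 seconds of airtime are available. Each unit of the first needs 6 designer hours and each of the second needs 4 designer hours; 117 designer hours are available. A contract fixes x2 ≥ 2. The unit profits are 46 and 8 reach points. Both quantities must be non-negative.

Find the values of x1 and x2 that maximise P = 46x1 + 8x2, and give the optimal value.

Feasible corners and P = 46x1 + 8x2:
  (0, 12) → P = 96
  (0, 2) → P = 16
  (8, 5) → P = 408
  (67/8, 2) → P = 1605/4

x1 = 8, x2 = 5, maximum P = 408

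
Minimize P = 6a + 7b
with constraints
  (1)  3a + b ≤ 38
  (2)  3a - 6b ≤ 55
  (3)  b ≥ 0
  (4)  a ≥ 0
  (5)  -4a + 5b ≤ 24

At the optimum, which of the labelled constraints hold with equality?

(3) and (4)

Corner points and P = 6a + 7b:
  (38/3, 0) → P = 76
  (166/19, 224/19) → P = 2564/19
  (0, 0) → P = 0
  (0, 24/5) → P = 168/5

The minimum is at (0, 0). Substituting into each constraint, equality holds for (3) and (4); the remaining constraints have slack.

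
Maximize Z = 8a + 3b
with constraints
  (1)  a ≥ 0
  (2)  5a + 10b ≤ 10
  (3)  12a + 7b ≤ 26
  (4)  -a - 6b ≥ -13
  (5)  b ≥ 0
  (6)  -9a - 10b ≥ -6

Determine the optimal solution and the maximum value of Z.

Vertices and Z = 8a + 3b:
  (0, 0) → Z = 0
  (0, 3/5) → Z = 9/5
  (2/3, 0) → Z = 16/3

a = 2/3, b = 0, maximum Z = 16/3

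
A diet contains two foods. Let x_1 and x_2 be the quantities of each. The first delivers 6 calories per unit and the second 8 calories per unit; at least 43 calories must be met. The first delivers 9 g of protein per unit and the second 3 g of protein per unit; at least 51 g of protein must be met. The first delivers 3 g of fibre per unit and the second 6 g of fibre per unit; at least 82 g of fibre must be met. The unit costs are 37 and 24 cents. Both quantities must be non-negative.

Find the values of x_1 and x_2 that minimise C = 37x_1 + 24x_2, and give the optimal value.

Extreme points and C = 37x_1 + 24x_2:
  (0, 17) → C = 408
  (82/3, 0) → C = 3034/3
  (4/3, 13) → C = 1084/3
The feasible region is unbounded (it extends along (0, 1), (1, 0)), but C strictly increases along every unbounded feasible direction, so there is no improving ray and the minimum is attained at a vertex.

x_1 = 4/3, x_2 = 13, minimum C = 1084/3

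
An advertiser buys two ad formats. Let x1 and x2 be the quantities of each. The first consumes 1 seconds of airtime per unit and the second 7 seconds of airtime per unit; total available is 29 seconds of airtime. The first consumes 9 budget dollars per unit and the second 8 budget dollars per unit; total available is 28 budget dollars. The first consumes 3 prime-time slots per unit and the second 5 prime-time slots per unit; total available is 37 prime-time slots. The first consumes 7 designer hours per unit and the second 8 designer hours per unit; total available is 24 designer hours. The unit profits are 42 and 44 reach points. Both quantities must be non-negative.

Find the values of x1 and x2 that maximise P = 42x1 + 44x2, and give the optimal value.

Extreme points and P = 42x1 + 44x2:
  (0, 0) → P = 0
  (0, 3) → P = 132
  (28/9, 0) → P = 392/3
  (2, 5/4) → P = 139

The optimum lies where 9x1 + 8x2 = 28 and 7x1 + 8x2 = 24.
Solving simultaneously gives x1 = 2, x2 = 5/4.

x1 = 2, x2 = 5/4, maximum P = 139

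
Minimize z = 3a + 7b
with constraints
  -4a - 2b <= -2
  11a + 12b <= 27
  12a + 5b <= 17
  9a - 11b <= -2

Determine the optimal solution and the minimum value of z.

Vertices and z = 3a + 7b:
  (-15/13, 43/13) → z = 256/13
  (9/31, 13/31) → z = 118/31
  (69/89, 137/89) → z = 1166/89
  (1, 1) → z = 10

The optimum lies where -4a - 2b = -2 and 9a - 11b = -2.
Solving simultaneously gives a = 9/31, b = 13/31.

a = 9/31, b = 13/31, minimum z = 118/31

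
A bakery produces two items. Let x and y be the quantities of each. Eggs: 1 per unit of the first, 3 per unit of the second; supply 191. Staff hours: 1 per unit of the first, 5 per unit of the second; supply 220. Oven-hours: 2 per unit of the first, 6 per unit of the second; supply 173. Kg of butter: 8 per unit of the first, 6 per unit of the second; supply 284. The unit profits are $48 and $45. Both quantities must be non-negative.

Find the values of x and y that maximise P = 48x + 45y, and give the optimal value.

Vertices and P = 48x + 45y:
  (0, 0) → P = 0
  (0, 173/6) → P = 2595/2
  (71/2, 0) → P = 1704
  (37/2, 68/3) → P = 1908

The binding constraints are 2x + 6y = 173 and 8x + 6y = 284.
Solving simultaneously gives x = 37/2, y = 68/3.

x = 37/2, y = 68/3, maximum P = 1908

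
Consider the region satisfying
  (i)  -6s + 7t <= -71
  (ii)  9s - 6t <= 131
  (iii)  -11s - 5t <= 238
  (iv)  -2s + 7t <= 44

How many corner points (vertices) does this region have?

3

Pairwise boundary intersections that survive every other constraint:
  (491/27, 49/9)
  (-1311/107, -2209/107)
  (-773/111, -3583/111)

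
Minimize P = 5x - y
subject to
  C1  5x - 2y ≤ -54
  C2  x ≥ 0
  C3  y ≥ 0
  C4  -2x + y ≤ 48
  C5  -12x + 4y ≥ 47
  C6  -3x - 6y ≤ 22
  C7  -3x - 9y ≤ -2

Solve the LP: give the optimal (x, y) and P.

Corner points and P = 5x - y:
  (0, 27) → P = -27
  (61/2, 413/4) → P = 197/4
  (0, 48) → P = -48
  (145/4, 241/2) → P = 243/4

The optimum lies where x = 0 and -2x + y = 48.
Solving simultaneously gives x = 0, y = 48.

x = 0, y = 48, minimum P = -48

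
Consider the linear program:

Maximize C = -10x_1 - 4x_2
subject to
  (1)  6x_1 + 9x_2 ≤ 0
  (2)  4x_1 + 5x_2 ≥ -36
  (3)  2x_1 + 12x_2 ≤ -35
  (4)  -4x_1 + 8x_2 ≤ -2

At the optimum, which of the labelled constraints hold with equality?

Vertices and C = -10x_1 - 4x_2:
  (35/6, -35/9) → C = -385/9
  (-139/26, -38/13) → C = 847/13
  (-4, -9/4) → C = 49
The feasible region is unbounded (it extends along (3, -2), (5, -4)), but C strictly decreases along every unbounded feasible direction, so there is no improving ray and the maximum is attained at a vertex.

The maximum is at (-139/26, -38/13). Substituting into each constraint, equality holds for (2) and (4); the remaining constraints have slack.

(2) and (4)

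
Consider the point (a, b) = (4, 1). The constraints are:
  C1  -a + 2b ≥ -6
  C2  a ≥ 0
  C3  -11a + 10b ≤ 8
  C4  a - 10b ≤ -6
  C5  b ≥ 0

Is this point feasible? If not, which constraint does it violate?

C1: -2 ≥ -6 ✓
C2: 4 ≥ 0 ✓
C3: -34 ≤ 8 ✓
C4: -6 ≤ -6 ✓
C5: 1 ≥ 0 ✓

feasible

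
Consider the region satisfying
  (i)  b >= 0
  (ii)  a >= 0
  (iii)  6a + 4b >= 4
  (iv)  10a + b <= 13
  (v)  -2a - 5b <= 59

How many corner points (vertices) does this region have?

4

The feasible vertices (each the meet of two boundaries and inside every other half-plane) are:
  (2/3, 0)
  (13/10, 0)
  (0, 1)
  (0, 13)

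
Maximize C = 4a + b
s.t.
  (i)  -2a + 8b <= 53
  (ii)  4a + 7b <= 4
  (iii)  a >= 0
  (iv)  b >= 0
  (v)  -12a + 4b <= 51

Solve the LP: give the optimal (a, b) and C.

a = 1, b = 0, maximum C = 4

The optimum lies where 4a + 7b = 4 and b = 0.
Solving simultaneously gives a = 1, b = 0.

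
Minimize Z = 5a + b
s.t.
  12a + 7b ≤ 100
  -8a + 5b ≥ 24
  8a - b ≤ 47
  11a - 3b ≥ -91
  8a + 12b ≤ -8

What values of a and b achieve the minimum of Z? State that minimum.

a = -383/31, b = -464/31, minimum Z = -2379/31

Feasible corners and Z = 5a + b:
  (-383/31, -464/31) → Z = -2379/31
  (-41/17, 16/17) → Z = -189/17
  (-93/13, 160/39) → Z = -95/3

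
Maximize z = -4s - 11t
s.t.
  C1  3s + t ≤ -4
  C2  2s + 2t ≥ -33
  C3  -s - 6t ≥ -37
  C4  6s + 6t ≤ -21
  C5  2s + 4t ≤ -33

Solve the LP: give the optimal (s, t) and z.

Feasible corners and z = -4s - 11t:
  (25/4, -91/4) → z = 901/4
  (17/10, -91/10) → z = 933/10
  (-33/2, 0) → z = 66

s = 25/4, t = -91/4, maximum z = 901/4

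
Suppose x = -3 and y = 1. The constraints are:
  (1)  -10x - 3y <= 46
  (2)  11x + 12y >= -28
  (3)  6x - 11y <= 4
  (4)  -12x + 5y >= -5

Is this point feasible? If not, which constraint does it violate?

feasible

(1): 27 ≤ 46 ✓
(2): -21 ≥ -28 ✓
(3): -29 ≤ 4 ✓
(4): 41 ≥ -5 ✓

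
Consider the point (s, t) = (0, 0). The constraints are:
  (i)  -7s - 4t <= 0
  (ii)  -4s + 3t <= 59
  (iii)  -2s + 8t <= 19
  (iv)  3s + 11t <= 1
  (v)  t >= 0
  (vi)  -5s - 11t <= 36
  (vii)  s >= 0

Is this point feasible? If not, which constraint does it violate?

(i): 0 ≤ 0 ✓
(ii): 0 ≤ 59 ✓
(iii): 0 ≤ 19 ✓
(iv): 0 ≤ 1 ✓
(v): 0 ≥ 0 ✓
(vi): 0 ≤ 36 ✓
(vii): 0 ≥ 0 ✓

feasible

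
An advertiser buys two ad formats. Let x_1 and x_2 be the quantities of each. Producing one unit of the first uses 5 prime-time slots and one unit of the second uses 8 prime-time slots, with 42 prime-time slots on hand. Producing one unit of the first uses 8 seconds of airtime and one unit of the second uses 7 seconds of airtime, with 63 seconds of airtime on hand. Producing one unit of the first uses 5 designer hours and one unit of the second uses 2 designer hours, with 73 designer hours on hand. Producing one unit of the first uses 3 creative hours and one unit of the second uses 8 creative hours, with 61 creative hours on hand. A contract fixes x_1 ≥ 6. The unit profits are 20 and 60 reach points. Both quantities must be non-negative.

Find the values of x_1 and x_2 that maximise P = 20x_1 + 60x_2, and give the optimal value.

Extreme points and P = 20x_1 + 60x_2:
  (63/8, 0) → P = 315/2
  (6, 0) → P = 120
  (210/29, 21/29) → P = 5460/29
  (6, 3/2) → P = 210

At the optimal vertex, 5x_1 + 8x_2 = 42 and x_1 = 6.
Solving simultaneously gives x_1 = 6, x_2 = 3/2.

x_1 = 6, x_2 = 3/2, maximum P = 210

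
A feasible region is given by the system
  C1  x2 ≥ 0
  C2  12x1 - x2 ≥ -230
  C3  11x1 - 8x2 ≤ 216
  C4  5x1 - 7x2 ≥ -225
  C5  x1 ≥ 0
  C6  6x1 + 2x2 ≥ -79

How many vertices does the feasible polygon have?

Pairwise boundary intersections that survive every other constraint:
  (216/11, 0)
  (0, 0)
  (3312/37, 3555/37)
  (0, 225/7)

4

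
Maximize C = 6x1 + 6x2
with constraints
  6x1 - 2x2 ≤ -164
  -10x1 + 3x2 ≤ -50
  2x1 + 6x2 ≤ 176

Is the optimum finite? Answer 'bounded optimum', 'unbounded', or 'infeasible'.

The boundaries 6x1 - 2x2 = -164 and -10x1 + 3x2 = -50 meet at (296, 970), but that point violates 2x1 + 6x2 ≤ 176. Every candidate vertex is excluded by some other constraint, so the feasible region is empty.

infeasible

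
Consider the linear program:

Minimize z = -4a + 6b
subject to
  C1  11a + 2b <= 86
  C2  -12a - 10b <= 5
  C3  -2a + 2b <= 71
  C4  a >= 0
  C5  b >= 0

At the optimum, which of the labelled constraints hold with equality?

C1 and C5

Feasible corners and z = -4a + 6b:
  (15/13, 953/26) → z = 2799/13
  (86/11, 0) → z = -344/11
  (0, 71/2) → z = 213
  (0, 0) → z = 0

The minimum is at (86/11, 0). Substituting into each constraint, equality holds for C1 and C5; the remaining constraints have slack.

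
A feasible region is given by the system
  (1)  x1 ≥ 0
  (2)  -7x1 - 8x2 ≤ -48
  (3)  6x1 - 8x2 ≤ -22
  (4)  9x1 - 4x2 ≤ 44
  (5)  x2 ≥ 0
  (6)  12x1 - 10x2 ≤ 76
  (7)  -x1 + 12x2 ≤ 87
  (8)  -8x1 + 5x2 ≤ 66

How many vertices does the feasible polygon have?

Of the 28 pairwise boundary intersections, those satisfying every inequality are:
  (0, 6)
  (0, 29/4)
  (2, 17/4)
  (27/4, 125/16)

4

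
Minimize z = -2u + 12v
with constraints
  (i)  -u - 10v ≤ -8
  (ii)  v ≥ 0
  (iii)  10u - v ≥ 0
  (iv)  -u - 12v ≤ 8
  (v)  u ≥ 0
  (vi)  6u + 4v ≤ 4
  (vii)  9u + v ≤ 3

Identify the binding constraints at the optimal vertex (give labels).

Vertices and z = -2u + 12v:
  (8/101, 80/101) → z = 944/101
  (1/7, 11/14) → z = 64/7
  (2/23, 20/23) → z = 236/23

The minimum is at (1/7, 11/14). Substituting into each constraint, equality holds for (i) and (vi); the remaining constraints have slack.

(i) and (vi)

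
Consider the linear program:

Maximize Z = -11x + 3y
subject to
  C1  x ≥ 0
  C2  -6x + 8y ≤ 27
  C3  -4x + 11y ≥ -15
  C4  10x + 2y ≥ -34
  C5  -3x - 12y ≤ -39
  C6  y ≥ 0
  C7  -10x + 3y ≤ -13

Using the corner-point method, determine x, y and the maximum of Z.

x = 91/43, y = 117/43, maximum Z = -650/43

Corner points and Z = -11x + 3y:
  (185/62, 174/31) → Z = -991/62
  (203/27, 37/27) → Z = -2122/27
  (91/43, 117/43) → Z = -650/43
The feasible region is unbounded (it extends along (4, 3), (11, 4)), but Z strictly decreases along every unbounded feasible direction, so there is no improving ray and the maximum is attained at a vertex.

The binding constraints are -3x - 12y = -39 and -10x + 3y = -13.
Solving simultaneously gives x = 91/43, y = 117/43.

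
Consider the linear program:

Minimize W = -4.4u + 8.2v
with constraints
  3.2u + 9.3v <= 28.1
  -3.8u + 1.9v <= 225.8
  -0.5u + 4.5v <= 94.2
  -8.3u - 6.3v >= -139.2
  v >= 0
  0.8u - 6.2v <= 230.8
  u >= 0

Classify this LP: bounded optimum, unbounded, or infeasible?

Corner points and W = -4.4u + 8.2v:
  (8.78125, 0) → W = -38.6375
  (0, 281/93) → W = 11521/465
  (0, 0) → W = 0
The feasible region has finitely many vertices and no improving ray; the minimum is -38.6375 at (8.78125, 0).

bounded optimum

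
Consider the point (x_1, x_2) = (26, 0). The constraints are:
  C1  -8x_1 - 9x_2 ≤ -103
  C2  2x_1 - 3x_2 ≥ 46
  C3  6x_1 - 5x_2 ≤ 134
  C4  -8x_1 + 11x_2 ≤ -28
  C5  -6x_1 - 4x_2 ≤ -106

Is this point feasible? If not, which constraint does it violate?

not feasible — violates C3

Constraint C3: 6x_1 - 5x_2 = 156, which is not ≤ 134. All other constraints are satisfied.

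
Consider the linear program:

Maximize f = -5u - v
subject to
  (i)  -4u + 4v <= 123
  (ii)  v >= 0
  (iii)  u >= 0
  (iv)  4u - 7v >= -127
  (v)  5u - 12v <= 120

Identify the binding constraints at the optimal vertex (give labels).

(ii) and (iii)

Feasible corners and f = -5u - v:
  (0, 0) → f = 0
  (24, 0) → f = -120
  (0, 127/7) → f = -127/7
The feasible region is unbounded (it extends along (7, 4), (12, 5)), but f strictly decreases along every unbounded feasible direction, so there is no improving ray and the maximum is attained at a vertex.

The maximum is at (0, 0). Substituting into each constraint, equality holds for (ii) and (iii); the remaining constraints have slack.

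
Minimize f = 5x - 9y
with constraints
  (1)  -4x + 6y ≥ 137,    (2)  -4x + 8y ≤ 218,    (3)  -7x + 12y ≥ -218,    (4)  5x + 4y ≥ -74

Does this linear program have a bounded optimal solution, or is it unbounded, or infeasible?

Extreme points and f = 5x - 9y:
  (53/2, 81/2) → f = -232
  (-496/23, 389/46) → f = -8461/46
  (-183/7, 397/28) → f = -7233/28
The feasible region has finitely many vertices and no improving ray; the minimum is -7233/28 at (-183/7, 397/28).

bounded optimum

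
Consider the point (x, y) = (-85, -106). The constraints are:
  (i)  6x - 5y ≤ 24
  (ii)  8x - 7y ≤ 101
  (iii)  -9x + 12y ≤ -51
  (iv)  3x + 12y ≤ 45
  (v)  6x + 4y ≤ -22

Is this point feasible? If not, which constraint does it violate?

(i): 20 ≤ 24 ✓
(ii): 62 ≤ 101 ✓
(iii): -507 ≤ -51 ✓
(iv): -1527 ≤ 45 ✓
(v): -934 ≤ -22 ✓

feasible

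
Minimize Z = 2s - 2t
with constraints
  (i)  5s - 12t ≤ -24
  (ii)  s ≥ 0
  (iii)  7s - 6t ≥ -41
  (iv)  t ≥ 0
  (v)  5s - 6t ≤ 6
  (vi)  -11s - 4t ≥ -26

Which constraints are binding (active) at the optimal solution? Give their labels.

(ii) and (vi)

Corner points and Z = 2s - 2t:
  (0, 2) → Z = -4
  (27/19, 197/76) → Z = -89/38
  (0, 13/2) → Z = -13

The minimum is at (0, 13/2). Substituting into each constraint, equality holds for (ii) and (vi); the remaining constraints have slack.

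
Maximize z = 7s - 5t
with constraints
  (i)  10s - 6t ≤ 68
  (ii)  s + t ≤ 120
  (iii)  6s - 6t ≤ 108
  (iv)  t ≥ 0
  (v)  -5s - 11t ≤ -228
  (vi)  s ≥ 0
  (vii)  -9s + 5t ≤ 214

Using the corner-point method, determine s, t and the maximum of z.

Feasible corners and z = 7s - 5t:
  (197/4, 283/4) → z = -9
  (529/35, 97/7) → z = 1278/35
  (193/7, 647/7) → z = -1884/7
  (0, 228/11) → z = -1140/11
  (0, 214/5) → z = -214

s = 529/35, t = 97/7, maximum z = 1278/35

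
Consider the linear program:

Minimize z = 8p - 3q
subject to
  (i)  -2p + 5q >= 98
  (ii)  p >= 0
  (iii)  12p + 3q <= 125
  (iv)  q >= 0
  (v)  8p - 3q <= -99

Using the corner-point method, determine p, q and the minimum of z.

p = 0, q = 125/3, minimum z = -125

Corner points and z = 8p - 3q:
  (0, 125/3) → z = -125
  (0, 33) → z = -99
  (13/10, 547/15) → z = -99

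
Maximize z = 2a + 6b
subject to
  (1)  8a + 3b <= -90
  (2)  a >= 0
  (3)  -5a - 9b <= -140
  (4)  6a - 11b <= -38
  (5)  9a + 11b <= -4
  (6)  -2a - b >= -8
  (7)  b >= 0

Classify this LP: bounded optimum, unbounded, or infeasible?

infeasible

The boundaries -5a - 9b = -140 and 9a + 11b = -4 meet at (-788/13, 640/13), but that point violates a ≥ 0. Every candidate vertex is excluded by some other constraint, so the feasible region is empty.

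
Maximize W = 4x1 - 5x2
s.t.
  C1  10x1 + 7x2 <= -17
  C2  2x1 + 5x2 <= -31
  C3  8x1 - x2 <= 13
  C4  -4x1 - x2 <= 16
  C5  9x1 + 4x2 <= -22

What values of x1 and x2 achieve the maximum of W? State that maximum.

x1 = -1/4, x2 = -15, maximum W = 74

The binding constraints are 8x1 - x2 = 13 and -4x1 - x2 = 16.
Solving simultaneously gives x1 = -1/4, x2 = -15.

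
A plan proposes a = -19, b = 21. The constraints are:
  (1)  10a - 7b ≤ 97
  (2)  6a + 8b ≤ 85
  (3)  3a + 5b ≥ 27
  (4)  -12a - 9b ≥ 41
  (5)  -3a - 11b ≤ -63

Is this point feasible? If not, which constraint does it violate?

not feasible — violates (4)

Constraint (4): -12a - 9b = 39, which is not ≥ 41. All other constraints are satisfied.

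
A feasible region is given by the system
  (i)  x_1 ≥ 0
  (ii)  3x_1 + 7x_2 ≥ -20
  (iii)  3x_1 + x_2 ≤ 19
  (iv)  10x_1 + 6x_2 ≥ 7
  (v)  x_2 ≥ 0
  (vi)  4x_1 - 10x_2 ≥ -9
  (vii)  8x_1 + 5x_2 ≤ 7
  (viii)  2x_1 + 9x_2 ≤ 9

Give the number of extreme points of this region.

Of the 28 pairwise boundary intersections, those satisfying every inequality are:
  (7/10, 0)
  (4/31, 59/62)
  (7/8, 0)
  (9/56, 27/28)
  (9/31, 29/31)

5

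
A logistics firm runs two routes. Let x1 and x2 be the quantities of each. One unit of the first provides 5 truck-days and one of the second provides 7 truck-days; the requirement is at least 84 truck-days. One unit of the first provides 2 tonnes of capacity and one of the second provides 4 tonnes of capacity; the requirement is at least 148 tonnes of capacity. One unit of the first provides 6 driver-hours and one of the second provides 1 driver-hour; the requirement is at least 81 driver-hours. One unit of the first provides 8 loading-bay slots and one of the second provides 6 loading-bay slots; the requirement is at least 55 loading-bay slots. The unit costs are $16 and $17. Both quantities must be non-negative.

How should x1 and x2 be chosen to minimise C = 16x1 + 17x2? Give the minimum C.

Feasible corners and C = 16x1 + 17x2:
  (0, 81) → C = 1377
  (74, 0) → C = 1184
  (8, 33) → C = 689
The feasible region is unbounded (it extends along (0, 1), (1, 0)), but C strictly increases along every unbounded feasible direction, so there is no improving ray and the minimum is attained at a vertex.

x1 = 8, x2 = 33, minimum C = 689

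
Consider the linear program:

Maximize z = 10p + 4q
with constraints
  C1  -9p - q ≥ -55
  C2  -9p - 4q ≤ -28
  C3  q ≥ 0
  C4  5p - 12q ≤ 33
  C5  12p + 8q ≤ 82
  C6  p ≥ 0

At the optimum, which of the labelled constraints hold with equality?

Feasible corners and z = 10p + 4q:
  (55/9, 0) → z = 550/9
  (179/30, 13/10) → z = 973/15
  (28/9, 0) → z = 280/9
  (0, 7) → z = 28
  (0, 41/4) → z = 41

The maximum is at (179/30, 13/10). Substituting into each constraint, equality holds for C1 and C5; the remaining constraints have slack.

C1 and C5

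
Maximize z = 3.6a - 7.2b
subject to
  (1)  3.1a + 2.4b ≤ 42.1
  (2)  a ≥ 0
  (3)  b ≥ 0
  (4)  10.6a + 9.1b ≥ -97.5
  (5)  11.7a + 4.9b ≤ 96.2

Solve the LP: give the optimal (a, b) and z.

Corner points and z = 3.6a - 7.2b:
  (0, 421/24) → z = -1263/10
  (2459/1289, 19435/1289) → z = -655398/6445
  (0, 0) → z = 0
  (74/9, 0) → z = 148/5

The optimum lies where b = 0 and 11.7a + 4.9b = 96.2.
Solving simultaneously gives a = 74/9, b = 0.

a = 74/9, b = 0, maximum z = 148/5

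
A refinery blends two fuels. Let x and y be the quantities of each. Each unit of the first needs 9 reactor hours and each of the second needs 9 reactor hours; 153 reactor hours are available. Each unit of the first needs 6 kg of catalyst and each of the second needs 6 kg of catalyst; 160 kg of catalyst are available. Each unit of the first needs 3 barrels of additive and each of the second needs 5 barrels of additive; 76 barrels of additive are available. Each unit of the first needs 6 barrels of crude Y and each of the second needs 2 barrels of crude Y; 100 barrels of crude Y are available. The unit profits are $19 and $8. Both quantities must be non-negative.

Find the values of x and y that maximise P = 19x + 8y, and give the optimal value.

x = 33/2, y = 1/2, maximum P = 635/2

Vertices and P = 19x + 8y:
  (0, 0) → P = 0
  (0, 76/5) → P = 608/5
  (50/3, 0) → P = 950/3
  (9/2, 25/2) → P = 371/2
  (33/2, 1/2) → P = 635/2

The optimum lies where 9x + 9y = 153 and 6x + 2y = 100.
Solving simultaneously gives x = 33/2, y = 1/2.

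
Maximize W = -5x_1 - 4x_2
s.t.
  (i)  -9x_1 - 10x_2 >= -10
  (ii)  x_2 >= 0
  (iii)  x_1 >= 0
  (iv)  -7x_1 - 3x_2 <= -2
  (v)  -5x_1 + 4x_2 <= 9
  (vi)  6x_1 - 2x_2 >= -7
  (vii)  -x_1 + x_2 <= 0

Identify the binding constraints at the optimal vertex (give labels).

Vertices and W = -5x_1 - 4x_2:
  (10/9, 0) → W = -50/9
  (10/19, 10/19) → W = -90/19
  (2/7, 0) → W = -10/7
  (1/5, 1/5) → W = -9/5

The maximum is at (2/7, 0). Substituting into each constraint, equality holds for (ii) and (iv); the remaining constraints have slack.

(ii) and (iv)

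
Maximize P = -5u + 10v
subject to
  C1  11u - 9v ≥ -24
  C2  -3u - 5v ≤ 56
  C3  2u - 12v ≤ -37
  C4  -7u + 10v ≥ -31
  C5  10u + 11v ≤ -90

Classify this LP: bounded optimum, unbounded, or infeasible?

The boundaries 11u - 9v = -24 and -3u - 5v = 56 meet at (-312/41, -272/41), but that point violates 2u - 12v ≤ -37. Every candidate vertex is excluded by some other constraint, so the feasible region is empty.

infeasible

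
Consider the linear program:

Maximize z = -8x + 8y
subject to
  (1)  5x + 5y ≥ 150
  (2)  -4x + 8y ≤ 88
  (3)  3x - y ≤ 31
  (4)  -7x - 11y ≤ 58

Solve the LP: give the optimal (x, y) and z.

Corner points and z = -8x + 8y:
  (38/3, 52/3) → z = 112/3
  (61/4, 59/4) → z = -4
  (84/5, 97/5) → z = 104/5

x = 38/3, y = 52/3, maximum z = 112/3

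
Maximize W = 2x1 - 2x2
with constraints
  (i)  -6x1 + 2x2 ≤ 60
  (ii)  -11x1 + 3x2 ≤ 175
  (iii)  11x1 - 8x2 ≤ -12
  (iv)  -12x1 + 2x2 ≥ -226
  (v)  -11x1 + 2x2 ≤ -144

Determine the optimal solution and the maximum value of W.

x1 = 196/11, x2 = 26, maximum W = -180/11

Feasible corners and W = 2x1 - 2x2:
  (143/3, 173) → W = -752/3
  (204/5, 762/5) → W = -1116/5
  (916/37, 1315/37) → W = -798/37
  (196/11, 26) → W = -180/11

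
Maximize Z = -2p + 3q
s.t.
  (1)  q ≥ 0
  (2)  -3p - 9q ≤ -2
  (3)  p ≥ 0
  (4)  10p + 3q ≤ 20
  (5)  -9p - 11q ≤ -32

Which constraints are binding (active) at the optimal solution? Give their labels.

(3) and (4)

Feasible corners and Z = -2p + 3q:
  (0, 20/3) → Z = 20
  (0, 32/11) → Z = 96/11
  (124/83, 140/83) → Z = 172/83

The maximum is at (0, 20/3). Substituting into each constraint, equality holds for (3) and (4); the remaining constraints have slack.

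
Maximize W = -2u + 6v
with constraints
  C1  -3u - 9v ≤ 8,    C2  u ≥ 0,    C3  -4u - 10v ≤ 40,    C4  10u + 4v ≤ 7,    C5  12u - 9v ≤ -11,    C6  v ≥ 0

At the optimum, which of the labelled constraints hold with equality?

C2 and C4

Extreme points and W = -2u + 6v:
  (0, 7/4) → W = 21/2
  (0, 11/9) → W = 22/3
  (19/138, 97/69) → W = 563/69

The maximum is at (0, 7/4). Substituting into each constraint, equality holds for C2 and C4; the remaining constraints have slack.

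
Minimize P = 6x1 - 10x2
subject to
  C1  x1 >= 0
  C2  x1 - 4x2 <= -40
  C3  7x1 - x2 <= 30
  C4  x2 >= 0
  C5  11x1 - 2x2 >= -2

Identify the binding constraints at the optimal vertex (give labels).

C3 and C5

Feasible corners and P = 6x1 - 10x2:
  (160/27, 310/27) → P = -2140/27
  (12/7, 73/7) → P = -94
  (62/3, 344/3) → P = -3068/3

The minimum is at (62/3, 344/3). Substituting into each constraint, equality holds for C3 and C5; the remaining constraints have slack.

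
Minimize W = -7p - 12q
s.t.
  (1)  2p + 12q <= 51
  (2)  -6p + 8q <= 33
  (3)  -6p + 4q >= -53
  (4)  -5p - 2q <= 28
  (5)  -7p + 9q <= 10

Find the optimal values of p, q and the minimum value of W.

p = 21/2, q = 5/2, minimum W = -207/2

Corner points and W = -7p - 12q:
  (21/2, 5/2) → W = -207/2
  (113/34, 377/102) → W = -2299/34
  (-3/16, -433/32) → W = 2619/16
  (-272/59, -146/59) → W = 3656/59

The binding constraints are 2p + 12q = 51 and -6p + 4q = -53.
Solving simultaneously gives p = 21/2, q = 5/2.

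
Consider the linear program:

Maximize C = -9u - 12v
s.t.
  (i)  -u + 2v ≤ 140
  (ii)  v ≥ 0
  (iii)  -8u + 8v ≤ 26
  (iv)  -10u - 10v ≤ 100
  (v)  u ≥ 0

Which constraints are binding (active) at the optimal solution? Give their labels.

Corner points and C = -9u - 12v:
  (267/2, 547/4) → C = -5685/2
  (0, 0) → C = 0
  (0, 13/4) → C = -39
The feasible region is unbounded (it extends along (2, 1), (1, 0)), but C strictly decreases along every unbounded feasible direction, so there is no improving ray and the maximum is attained at a vertex.

The maximum is at (0, 0). Substituting into each constraint, equality holds for (ii) and (v); the remaining constraints have slack.

(ii) and (v)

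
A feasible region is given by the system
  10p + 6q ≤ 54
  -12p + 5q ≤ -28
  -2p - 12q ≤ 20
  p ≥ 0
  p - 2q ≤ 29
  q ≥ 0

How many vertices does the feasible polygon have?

3

Intersecting each pair of boundary lines and keeping only the points that satisfy every inequality leaves:
  (219/61, 184/61)
  (27/5, 0)
  (7/3, 0)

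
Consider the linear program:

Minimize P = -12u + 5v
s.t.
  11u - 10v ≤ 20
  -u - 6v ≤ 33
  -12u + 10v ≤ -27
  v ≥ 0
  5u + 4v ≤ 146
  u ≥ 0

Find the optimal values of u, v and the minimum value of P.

u = 770/47, v = 753/47, minimum P = -5475/47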